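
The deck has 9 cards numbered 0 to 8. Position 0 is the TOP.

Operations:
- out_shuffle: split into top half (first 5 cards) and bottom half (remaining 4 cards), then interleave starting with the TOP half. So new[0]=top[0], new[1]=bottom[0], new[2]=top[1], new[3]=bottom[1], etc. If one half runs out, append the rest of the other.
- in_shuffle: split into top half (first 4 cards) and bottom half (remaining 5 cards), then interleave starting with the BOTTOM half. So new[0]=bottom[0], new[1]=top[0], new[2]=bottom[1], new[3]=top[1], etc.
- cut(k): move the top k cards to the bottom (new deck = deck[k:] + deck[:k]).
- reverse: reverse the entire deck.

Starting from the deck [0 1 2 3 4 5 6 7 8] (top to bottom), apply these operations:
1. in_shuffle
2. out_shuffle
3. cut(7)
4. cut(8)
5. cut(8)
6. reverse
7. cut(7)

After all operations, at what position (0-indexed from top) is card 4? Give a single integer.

After op 1 (in_shuffle): [4 0 5 1 6 2 7 3 8]
After op 2 (out_shuffle): [4 2 0 7 5 3 1 8 6]
After op 3 (cut(7)): [8 6 4 2 0 7 5 3 1]
After op 4 (cut(8)): [1 8 6 4 2 0 7 5 3]
After op 5 (cut(8)): [3 1 8 6 4 2 0 7 5]
After op 6 (reverse): [5 7 0 2 4 6 8 1 3]
After op 7 (cut(7)): [1 3 5 7 0 2 4 6 8]
Card 4 is at position 6.

Answer: 6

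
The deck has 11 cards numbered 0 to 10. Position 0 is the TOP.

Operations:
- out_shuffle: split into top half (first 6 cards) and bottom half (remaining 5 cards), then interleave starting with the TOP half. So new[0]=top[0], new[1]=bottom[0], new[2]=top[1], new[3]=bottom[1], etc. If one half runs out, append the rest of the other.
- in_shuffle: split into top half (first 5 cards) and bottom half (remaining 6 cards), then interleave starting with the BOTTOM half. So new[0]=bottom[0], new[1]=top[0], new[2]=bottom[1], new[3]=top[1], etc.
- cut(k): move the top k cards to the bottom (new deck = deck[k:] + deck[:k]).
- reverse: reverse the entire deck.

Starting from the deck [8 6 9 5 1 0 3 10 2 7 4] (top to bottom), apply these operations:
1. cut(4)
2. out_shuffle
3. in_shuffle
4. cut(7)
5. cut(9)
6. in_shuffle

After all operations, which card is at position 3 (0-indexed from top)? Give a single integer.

After op 1 (cut(4)): [1 0 3 10 2 7 4 8 6 9 5]
After op 2 (out_shuffle): [1 4 0 8 3 6 10 9 2 5 7]
After op 3 (in_shuffle): [6 1 10 4 9 0 2 8 5 3 7]
After op 4 (cut(7)): [8 5 3 7 6 1 10 4 9 0 2]
After op 5 (cut(9)): [0 2 8 5 3 7 6 1 10 4 9]
After op 6 (in_shuffle): [7 0 6 2 1 8 10 5 4 3 9]
Position 3: card 2.

Answer: 2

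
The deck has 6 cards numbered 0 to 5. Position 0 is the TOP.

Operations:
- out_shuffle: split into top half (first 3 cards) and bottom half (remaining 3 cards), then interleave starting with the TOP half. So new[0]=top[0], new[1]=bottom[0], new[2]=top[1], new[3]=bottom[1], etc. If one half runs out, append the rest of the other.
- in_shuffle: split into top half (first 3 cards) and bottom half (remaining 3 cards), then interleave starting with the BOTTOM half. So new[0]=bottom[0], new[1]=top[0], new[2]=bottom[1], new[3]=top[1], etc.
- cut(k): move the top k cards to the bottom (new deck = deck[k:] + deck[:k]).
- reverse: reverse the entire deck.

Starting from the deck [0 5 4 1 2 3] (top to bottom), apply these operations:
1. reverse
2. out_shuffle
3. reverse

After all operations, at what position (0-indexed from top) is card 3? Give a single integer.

After op 1 (reverse): [3 2 1 4 5 0]
After op 2 (out_shuffle): [3 4 2 5 1 0]
After op 3 (reverse): [0 1 5 2 4 3]
Card 3 is at position 5.

Answer: 5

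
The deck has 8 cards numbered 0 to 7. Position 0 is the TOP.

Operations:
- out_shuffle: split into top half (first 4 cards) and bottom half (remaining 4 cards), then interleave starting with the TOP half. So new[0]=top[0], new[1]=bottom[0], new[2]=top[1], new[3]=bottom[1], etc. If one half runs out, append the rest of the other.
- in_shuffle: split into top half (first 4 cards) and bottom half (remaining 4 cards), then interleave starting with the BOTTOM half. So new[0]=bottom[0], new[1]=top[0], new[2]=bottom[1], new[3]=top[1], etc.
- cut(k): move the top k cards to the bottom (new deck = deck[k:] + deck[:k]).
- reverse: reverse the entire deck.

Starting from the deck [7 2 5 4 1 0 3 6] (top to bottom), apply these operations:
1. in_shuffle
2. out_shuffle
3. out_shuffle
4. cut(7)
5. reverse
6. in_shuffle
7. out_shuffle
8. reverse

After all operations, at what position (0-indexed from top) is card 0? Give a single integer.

Answer: 3

Derivation:
After op 1 (in_shuffle): [1 7 0 2 3 5 6 4]
After op 2 (out_shuffle): [1 3 7 5 0 6 2 4]
After op 3 (out_shuffle): [1 0 3 6 7 2 5 4]
After op 4 (cut(7)): [4 1 0 3 6 7 2 5]
After op 5 (reverse): [5 2 7 6 3 0 1 4]
After op 6 (in_shuffle): [3 5 0 2 1 7 4 6]
After op 7 (out_shuffle): [3 1 5 7 0 4 2 6]
After op 8 (reverse): [6 2 4 0 7 5 1 3]
Card 0 is at position 3.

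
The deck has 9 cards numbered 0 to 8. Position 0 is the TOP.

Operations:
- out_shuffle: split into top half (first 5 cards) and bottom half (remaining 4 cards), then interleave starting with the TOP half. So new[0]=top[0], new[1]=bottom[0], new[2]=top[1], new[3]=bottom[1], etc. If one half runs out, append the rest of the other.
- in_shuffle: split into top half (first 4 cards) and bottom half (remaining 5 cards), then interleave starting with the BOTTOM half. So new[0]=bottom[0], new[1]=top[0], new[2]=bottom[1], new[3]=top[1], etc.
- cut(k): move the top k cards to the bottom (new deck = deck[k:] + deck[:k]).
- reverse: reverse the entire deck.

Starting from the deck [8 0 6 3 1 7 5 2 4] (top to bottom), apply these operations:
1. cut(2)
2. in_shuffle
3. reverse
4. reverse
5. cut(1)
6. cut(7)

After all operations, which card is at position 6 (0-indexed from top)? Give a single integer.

Answer: 1

Derivation:
After op 1 (cut(2)): [6 3 1 7 5 2 4 8 0]
After op 2 (in_shuffle): [5 6 2 3 4 1 8 7 0]
After op 3 (reverse): [0 7 8 1 4 3 2 6 5]
After op 4 (reverse): [5 6 2 3 4 1 8 7 0]
After op 5 (cut(1)): [6 2 3 4 1 8 7 0 5]
After op 6 (cut(7)): [0 5 6 2 3 4 1 8 7]
Position 6: card 1.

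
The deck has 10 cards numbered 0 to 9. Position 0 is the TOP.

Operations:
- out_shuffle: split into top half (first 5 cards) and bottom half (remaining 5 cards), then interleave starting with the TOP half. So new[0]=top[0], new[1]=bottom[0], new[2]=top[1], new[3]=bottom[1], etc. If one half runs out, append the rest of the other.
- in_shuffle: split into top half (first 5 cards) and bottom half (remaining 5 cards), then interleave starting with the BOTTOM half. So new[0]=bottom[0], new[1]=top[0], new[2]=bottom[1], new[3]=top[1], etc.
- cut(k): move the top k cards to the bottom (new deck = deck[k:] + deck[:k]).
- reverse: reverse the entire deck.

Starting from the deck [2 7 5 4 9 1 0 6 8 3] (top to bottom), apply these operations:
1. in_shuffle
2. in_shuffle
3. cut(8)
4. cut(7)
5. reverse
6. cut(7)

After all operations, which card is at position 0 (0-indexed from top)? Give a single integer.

After op 1 (in_shuffle): [1 2 0 7 6 5 8 4 3 9]
After op 2 (in_shuffle): [5 1 8 2 4 0 3 7 9 6]
After op 3 (cut(8)): [9 6 5 1 8 2 4 0 3 7]
After op 4 (cut(7)): [0 3 7 9 6 5 1 8 2 4]
After op 5 (reverse): [4 2 8 1 5 6 9 7 3 0]
After op 6 (cut(7)): [7 3 0 4 2 8 1 5 6 9]
Position 0: card 7.

Answer: 7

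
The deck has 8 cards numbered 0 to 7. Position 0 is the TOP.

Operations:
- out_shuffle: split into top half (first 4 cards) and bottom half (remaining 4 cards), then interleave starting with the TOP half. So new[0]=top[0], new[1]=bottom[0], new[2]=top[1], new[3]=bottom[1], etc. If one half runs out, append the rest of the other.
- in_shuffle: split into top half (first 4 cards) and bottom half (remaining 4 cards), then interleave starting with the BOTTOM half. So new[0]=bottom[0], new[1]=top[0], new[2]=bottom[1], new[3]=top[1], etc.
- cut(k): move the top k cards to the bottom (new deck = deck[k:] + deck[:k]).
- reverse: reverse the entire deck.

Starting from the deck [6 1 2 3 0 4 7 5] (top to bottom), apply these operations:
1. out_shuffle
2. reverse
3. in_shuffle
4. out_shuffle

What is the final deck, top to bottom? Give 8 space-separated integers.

Answer: 4 0 5 7 1 6 3 2

Derivation:
After op 1 (out_shuffle): [6 0 1 4 2 7 3 5]
After op 2 (reverse): [5 3 7 2 4 1 0 6]
After op 3 (in_shuffle): [4 5 1 3 0 7 6 2]
After op 4 (out_shuffle): [4 0 5 7 1 6 3 2]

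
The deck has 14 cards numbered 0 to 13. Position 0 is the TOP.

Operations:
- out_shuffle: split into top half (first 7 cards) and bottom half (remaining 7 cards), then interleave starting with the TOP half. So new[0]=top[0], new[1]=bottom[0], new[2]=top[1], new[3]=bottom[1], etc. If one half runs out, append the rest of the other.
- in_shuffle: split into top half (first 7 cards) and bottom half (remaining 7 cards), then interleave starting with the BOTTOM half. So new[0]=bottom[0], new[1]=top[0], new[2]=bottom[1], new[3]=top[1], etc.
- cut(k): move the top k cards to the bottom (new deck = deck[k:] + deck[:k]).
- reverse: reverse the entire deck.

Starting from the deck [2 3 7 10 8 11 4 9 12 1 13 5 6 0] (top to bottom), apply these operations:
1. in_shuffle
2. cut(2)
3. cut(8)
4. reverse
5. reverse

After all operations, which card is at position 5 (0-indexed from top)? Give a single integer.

After op 1 (in_shuffle): [9 2 12 3 1 7 13 10 5 8 6 11 0 4]
After op 2 (cut(2)): [12 3 1 7 13 10 5 8 6 11 0 4 9 2]
After op 3 (cut(8)): [6 11 0 4 9 2 12 3 1 7 13 10 5 8]
After op 4 (reverse): [8 5 10 13 7 1 3 12 2 9 4 0 11 6]
After op 5 (reverse): [6 11 0 4 9 2 12 3 1 7 13 10 5 8]
Position 5: card 2.

Answer: 2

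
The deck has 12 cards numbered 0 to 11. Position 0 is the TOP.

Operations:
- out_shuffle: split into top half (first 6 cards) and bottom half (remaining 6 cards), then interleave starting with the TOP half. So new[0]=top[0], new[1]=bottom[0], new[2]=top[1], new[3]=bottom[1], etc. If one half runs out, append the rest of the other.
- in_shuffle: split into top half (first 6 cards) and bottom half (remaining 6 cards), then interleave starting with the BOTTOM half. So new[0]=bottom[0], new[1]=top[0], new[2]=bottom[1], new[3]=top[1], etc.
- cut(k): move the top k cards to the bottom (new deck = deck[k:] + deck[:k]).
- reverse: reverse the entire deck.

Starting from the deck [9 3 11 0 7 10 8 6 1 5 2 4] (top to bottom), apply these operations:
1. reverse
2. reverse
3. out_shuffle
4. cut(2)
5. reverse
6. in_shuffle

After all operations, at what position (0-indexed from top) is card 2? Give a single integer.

After op 1 (reverse): [4 2 5 1 6 8 10 7 0 11 3 9]
After op 2 (reverse): [9 3 11 0 7 10 8 6 1 5 2 4]
After op 3 (out_shuffle): [9 8 3 6 11 1 0 5 7 2 10 4]
After op 4 (cut(2)): [3 6 11 1 0 5 7 2 10 4 9 8]
After op 5 (reverse): [8 9 4 10 2 7 5 0 1 11 6 3]
After op 6 (in_shuffle): [5 8 0 9 1 4 11 10 6 2 3 7]
Card 2 is at position 9.

Answer: 9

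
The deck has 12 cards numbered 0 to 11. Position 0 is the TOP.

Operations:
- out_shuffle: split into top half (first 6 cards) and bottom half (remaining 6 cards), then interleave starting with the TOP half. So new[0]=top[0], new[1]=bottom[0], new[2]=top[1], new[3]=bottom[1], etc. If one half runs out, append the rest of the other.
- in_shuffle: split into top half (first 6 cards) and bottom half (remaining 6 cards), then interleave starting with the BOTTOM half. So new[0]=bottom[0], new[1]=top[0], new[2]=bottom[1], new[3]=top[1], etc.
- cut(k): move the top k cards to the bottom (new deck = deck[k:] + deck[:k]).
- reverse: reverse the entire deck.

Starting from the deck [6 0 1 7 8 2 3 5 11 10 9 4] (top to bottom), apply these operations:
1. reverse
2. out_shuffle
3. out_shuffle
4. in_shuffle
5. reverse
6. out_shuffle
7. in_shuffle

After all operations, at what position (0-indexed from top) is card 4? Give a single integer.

Answer: 6

Derivation:
After op 1 (reverse): [4 9 10 11 5 3 2 8 7 1 0 6]
After op 2 (out_shuffle): [4 2 9 8 10 7 11 1 5 0 3 6]
After op 3 (out_shuffle): [4 11 2 1 9 5 8 0 10 3 7 6]
After op 4 (in_shuffle): [8 4 0 11 10 2 3 1 7 9 6 5]
After op 5 (reverse): [5 6 9 7 1 3 2 10 11 0 4 8]
After op 6 (out_shuffle): [5 2 6 10 9 11 7 0 1 4 3 8]
After op 7 (in_shuffle): [7 5 0 2 1 6 4 10 3 9 8 11]
Card 4 is at position 6.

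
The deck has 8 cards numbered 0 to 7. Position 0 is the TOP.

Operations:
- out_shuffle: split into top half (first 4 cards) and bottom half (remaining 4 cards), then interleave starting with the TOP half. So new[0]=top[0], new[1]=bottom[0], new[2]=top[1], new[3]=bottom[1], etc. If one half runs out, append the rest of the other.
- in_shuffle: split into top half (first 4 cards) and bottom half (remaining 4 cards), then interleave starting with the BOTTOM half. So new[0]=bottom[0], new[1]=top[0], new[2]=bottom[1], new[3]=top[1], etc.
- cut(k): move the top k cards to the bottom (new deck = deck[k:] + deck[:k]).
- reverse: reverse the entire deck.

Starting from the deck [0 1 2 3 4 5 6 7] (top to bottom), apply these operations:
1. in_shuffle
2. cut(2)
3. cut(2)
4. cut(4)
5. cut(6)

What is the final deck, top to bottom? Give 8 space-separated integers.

After op 1 (in_shuffle): [4 0 5 1 6 2 7 3]
After op 2 (cut(2)): [5 1 6 2 7 3 4 0]
After op 3 (cut(2)): [6 2 7 3 4 0 5 1]
After op 4 (cut(4)): [4 0 5 1 6 2 7 3]
After op 5 (cut(6)): [7 3 4 0 5 1 6 2]

Answer: 7 3 4 0 5 1 6 2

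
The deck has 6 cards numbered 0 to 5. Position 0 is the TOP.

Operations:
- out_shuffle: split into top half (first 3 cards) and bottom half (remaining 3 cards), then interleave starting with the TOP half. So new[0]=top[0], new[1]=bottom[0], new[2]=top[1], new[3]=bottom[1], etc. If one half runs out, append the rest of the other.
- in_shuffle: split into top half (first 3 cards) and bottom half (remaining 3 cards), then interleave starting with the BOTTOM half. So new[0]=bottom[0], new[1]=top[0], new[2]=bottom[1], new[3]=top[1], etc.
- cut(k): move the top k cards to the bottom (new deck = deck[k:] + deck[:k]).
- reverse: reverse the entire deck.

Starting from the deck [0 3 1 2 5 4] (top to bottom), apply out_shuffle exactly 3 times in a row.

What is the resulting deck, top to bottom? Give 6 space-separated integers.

Answer: 0 1 5 3 2 4

Derivation:
After op 1 (out_shuffle): [0 2 3 5 1 4]
After op 2 (out_shuffle): [0 5 2 1 3 4]
After op 3 (out_shuffle): [0 1 5 3 2 4]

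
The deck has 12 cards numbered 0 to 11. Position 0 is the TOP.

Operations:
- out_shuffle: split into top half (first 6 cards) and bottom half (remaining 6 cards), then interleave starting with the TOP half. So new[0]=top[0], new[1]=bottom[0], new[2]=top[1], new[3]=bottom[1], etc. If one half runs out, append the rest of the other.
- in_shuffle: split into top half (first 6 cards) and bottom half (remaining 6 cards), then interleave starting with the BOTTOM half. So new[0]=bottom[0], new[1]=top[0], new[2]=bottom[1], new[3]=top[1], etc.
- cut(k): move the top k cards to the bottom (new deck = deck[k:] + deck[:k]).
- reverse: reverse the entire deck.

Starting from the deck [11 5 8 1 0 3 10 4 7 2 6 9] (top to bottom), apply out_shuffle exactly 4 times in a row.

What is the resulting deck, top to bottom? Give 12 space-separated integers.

After op 1 (out_shuffle): [11 10 5 4 8 7 1 2 0 6 3 9]
After op 2 (out_shuffle): [11 1 10 2 5 0 4 6 8 3 7 9]
After op 3 (out_shuffle): [11 4 1 6 10 8 2 3 5 7 0 9]
After op 4 (out_shuffle): [11 2 4 3 1 5 6 7 10 0 8 9]

Answer: 11 2 4 3 1 5 6 7 10 0 8 9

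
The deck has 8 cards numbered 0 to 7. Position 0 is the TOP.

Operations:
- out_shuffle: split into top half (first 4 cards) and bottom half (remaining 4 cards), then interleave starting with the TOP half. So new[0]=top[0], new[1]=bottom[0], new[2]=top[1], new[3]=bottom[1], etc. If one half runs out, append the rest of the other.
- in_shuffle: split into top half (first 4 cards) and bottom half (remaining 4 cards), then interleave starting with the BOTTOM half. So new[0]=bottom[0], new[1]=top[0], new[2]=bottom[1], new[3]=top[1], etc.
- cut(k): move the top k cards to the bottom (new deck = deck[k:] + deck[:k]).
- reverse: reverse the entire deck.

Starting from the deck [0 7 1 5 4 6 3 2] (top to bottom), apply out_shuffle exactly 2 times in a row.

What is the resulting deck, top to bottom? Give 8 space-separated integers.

After op 1 (out_shuffle): [0 4 7 6 1 3 5 2]
After op 2 (out_shuffle): [0 1 4 3 7 5 6 2]

Answer: 0 1 4 3 7 5 6 2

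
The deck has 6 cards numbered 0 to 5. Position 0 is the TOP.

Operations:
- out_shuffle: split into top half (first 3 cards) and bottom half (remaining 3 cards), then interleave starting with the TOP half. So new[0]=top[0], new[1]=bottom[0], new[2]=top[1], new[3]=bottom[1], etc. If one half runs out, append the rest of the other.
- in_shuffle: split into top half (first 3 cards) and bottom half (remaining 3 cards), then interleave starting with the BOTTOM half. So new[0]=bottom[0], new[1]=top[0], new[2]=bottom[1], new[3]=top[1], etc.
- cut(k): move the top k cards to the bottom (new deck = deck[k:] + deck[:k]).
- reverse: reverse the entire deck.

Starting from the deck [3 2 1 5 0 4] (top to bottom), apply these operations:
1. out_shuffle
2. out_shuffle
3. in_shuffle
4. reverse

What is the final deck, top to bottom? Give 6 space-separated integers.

Answer: 5 4 0 2 3 1

Derivation:
After op 1 (out_shuffle): [3 5 2 0 1 4]
After op 2 (out_shuffle): [3 0 5 1 2 4]
After op 3 (in_shuffle): [1 3 2 0 4 5]
After op 4 (reverse): [5 4 0 2 3 1]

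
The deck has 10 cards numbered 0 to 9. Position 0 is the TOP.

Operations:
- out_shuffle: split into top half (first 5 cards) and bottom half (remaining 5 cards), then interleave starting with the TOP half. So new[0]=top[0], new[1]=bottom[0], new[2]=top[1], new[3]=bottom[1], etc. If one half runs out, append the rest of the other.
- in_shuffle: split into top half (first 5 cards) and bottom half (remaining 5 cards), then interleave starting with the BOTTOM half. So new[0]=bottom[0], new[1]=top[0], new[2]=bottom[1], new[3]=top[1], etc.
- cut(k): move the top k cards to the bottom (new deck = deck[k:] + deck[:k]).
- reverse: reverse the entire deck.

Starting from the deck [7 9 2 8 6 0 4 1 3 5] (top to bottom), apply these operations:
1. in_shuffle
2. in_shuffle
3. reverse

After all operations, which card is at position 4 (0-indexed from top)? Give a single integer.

Answer: 4

Derivation:
After op 1 (in_shuffle): [0 7 4 9 1 2 3 8 5 6]
After op 2 (in_shuffle): [2 0 3 7 8 4 5 9 6 1]
After op 3 (reverse): [1 6 9 5 4 8 7 3 0 2]
Position 4: card 4.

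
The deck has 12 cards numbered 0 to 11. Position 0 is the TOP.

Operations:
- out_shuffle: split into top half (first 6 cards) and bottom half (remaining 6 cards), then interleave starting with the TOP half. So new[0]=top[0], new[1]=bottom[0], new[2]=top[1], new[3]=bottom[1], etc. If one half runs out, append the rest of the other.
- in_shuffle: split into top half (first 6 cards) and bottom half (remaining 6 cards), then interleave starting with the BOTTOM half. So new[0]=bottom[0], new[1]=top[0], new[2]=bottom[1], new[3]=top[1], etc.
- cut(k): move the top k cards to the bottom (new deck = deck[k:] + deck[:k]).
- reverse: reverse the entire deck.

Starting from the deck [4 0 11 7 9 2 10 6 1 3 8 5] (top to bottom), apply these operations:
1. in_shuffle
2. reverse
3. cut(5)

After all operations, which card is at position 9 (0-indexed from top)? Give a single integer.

After op 1 (in_shuffle): [10 4 6 0 1 11 3 7 8 9 5 2]
After op 2 (reverse): [2 5 9 8 7 3 11 1 0 6 4 10]
After op 3 (cut(5)): [3 11 1 0 6 4 10 2 5 9 8 7]
Position 9: card 9.

Answer: 9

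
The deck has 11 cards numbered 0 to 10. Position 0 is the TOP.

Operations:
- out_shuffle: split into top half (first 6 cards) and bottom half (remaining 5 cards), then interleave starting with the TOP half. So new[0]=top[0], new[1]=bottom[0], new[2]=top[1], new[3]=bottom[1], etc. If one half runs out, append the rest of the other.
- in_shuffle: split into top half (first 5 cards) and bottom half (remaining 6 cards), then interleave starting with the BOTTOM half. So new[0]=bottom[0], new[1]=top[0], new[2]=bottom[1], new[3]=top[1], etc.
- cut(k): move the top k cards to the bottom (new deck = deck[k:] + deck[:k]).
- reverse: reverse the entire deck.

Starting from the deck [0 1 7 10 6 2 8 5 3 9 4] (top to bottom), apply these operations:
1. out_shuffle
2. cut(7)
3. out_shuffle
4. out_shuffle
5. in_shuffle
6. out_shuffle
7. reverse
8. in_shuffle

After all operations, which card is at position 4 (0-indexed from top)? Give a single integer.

After op 1 (out_shuffle): [0 8 1 5 7 3 10 9 6 4 2]
After op 2 (cut(7)): [9 6 4 2 0 8 1 5 7 3 10]
After op 3 (out_shuffle): [9 1 6 5 4 7 2 3 0 10 8]
After op 4 (out_shuffle): [9 2 1 3 6 0 5 10 4 8 7]
After op 5 (in_shuffle): [0 9 5 2 10 1 4 3 8 6 7]
After op 6 (out_shuffle): [0 4 9 3 5 8 2 6 10 7 1]
After op 7 (reverse): [1 7 10 6 2 8 5 3 9 4 0]
After op 8 (in_shuffle): [8 1 5 7 3 10 9 6 4 2 0]
Position 4: card 3.

Answer: 3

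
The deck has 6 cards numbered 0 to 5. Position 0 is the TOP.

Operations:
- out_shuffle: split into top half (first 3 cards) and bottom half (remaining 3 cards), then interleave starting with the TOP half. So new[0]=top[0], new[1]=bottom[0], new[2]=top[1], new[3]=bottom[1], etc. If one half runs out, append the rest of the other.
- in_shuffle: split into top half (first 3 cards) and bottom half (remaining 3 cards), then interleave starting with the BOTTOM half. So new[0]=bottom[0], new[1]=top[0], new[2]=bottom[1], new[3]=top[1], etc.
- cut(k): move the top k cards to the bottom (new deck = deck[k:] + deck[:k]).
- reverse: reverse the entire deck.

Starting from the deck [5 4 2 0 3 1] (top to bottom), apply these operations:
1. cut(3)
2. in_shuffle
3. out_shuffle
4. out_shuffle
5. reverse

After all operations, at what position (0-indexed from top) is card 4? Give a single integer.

Answer: 2

Derivation:
After op 1 (cut(3)): [0 3 1 5 4 2]
After op 2 (in_shuffle): [5 0 4 3 2 1]
After op 3 (out_shuffle): [5 3 0 2 4 1]
After op 4 (out_shuffle): [5 2 3 4 0 1]
After op 5 (reverse): [1 0 4 3 2 5]
Card 4 is at position 2.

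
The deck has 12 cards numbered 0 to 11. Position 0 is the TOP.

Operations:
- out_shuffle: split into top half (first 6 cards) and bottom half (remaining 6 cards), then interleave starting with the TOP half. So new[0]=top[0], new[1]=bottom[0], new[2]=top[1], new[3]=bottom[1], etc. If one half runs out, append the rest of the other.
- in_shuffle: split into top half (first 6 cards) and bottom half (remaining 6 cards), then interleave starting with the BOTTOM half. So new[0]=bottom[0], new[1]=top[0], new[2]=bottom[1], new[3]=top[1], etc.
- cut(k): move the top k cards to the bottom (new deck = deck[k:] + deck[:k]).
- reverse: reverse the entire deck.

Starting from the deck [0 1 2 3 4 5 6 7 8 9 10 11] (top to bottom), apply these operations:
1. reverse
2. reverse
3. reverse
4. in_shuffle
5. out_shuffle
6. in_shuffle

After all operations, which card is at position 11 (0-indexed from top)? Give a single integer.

Answer: 1

Derivation:
After op 1 (reverse): [11 10 9 8 7 6 5 4 3 2 1 0]
After op 2 (reverse): [0 1 2 3 4 5 6 7 8 9 10 11]
After op 3 (reverse): [11 10 9 8 7 6 5 4 3 2 1 0]
After op 4 (in_shuffle): [5 11 4 10 3 9 2 8 1 7 0 6]
After op 5 (out_shuffle): [5 2 11 8 4 1 10 7 3 0 9 6]
After op 6 (in_shuffle): [10 5 7 2 3 11 0 8 9 4 6 1]
Position 11: card 1.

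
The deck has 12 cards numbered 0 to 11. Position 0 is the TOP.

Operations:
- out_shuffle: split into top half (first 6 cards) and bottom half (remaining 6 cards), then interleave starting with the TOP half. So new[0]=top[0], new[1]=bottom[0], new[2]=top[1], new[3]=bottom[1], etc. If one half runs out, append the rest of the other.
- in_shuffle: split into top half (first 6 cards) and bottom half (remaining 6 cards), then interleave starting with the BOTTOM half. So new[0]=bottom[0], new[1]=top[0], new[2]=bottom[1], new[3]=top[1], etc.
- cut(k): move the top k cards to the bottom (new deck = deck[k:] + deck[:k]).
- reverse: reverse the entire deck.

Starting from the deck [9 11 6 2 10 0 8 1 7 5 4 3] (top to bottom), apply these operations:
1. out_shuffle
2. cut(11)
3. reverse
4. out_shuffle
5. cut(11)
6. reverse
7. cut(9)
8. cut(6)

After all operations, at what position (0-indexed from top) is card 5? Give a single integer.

Answer: 1

Derivation:
After op 1 (out_shuffle): [9 8 11 1 6 7 2 5 10 4 0 3]
After op 2 (cut(11)): [3 9 8 11 1 6 7 2 5 10 4 0]
After op 3 (reverse): [0 4 10 5 2 7 6 1 11 8 9 3]
After op 4 (out_shuffle): [0 6 4 1 10 11 5 8 2 9 7 3]
After op 5 (cut(11)): [3 0 6 4 1 10 11 5 8 2 9 7]
After op 6 (reverse): [7 9 2 8 5 11 10 1 4 6 0 3]
After op 7 (cut(9)): [6 0 3 7 9 2 8 5 11 10 1 4]
After op 8 (cut(6)): [8 5 11 10 1 4 6 0 3 7 9 2]
Card 5 is at position 1.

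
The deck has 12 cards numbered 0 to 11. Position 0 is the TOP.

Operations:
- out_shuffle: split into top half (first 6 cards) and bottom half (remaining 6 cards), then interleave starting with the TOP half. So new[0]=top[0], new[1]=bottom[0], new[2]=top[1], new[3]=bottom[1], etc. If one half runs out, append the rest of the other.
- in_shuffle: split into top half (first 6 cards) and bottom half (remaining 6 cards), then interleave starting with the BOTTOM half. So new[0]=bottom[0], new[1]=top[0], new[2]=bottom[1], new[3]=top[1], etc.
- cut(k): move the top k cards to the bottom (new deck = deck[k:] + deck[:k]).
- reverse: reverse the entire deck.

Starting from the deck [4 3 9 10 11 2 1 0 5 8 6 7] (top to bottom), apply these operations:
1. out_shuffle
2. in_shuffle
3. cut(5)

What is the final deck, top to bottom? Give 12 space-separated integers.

After op 1 (out_shuffle): [4 1 3 0 9 5 10 8 11 6 2 7]
After op 2 (in_shuffle): [10 4 8 1 11 3 6 0 2 9 7 5]
After op 3 (cut(5)): [3 6 0 2 9 7 5 10 4 8 1 11]

Answer: 3 6 0 2 9 7 5 10 4 8 1 11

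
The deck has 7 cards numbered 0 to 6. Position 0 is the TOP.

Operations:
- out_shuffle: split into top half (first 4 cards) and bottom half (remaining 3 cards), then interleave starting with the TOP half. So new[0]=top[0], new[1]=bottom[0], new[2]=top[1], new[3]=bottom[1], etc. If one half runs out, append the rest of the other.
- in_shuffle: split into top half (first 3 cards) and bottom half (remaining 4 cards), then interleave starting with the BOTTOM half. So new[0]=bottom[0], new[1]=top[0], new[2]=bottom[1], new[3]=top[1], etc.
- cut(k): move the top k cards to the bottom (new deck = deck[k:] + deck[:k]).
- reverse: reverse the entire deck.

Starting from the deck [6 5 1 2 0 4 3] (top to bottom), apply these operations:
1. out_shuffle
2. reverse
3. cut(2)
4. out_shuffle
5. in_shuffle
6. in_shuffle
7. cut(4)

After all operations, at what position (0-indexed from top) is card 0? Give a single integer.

Answer: 2

Derivation:
After op 1 (out_shuffle): [6 0 5 4 1 3 2]
After op 2 (reverse): [2 3 1 4 5 0 6]
After op 3 (cut(2)): [1 4 5 0 6 2 3]
After op 4 (out_shuffle): [1 6 4 2 5 3 0]
After op 5 (in_shuffle): [2 1 5 6 3 4 0]
After op 6 (in_shuffle): [6 2 3 1 4 5 0]
After op 7 (cut(4)): [4 5 0 6 2 3 1]
Card 0 is at position 2.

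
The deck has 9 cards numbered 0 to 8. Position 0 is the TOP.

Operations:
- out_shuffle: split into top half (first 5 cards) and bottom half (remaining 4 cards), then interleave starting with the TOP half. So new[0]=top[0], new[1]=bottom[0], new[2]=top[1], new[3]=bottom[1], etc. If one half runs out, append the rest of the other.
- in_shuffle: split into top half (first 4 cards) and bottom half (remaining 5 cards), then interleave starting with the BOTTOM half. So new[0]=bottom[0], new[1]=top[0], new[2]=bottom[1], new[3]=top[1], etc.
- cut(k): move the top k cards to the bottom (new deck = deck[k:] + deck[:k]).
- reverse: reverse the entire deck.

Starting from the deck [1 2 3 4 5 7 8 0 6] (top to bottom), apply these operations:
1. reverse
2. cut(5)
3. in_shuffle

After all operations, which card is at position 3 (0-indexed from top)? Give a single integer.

After op 1 (reverse): [6 0 8 7 5 4 3 2 1]
After op 2 (cut(5)): [4 3 2 1 6 0 8 7 5]
After op 3 (in_shuffle): [6 4 0 3 8 2 7 1 5]
Position 3: card 3.

Answer: 3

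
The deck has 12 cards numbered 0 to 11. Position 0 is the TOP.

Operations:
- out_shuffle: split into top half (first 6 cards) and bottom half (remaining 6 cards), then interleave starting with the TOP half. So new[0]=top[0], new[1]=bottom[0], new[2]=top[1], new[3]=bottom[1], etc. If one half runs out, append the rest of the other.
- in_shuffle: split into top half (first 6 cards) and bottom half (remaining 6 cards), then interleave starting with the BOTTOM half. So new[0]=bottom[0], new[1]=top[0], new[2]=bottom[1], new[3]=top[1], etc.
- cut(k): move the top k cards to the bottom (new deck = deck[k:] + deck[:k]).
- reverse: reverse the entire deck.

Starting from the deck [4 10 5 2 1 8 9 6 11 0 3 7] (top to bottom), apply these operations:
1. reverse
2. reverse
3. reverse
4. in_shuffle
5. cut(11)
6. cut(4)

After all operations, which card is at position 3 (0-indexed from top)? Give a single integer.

After op 1 (reverse): [7 3 0 11 6 9 8 1 2 5 10 4]
After op 2 (reverse): [4 10 5 2 1 8 9 6 11 0 3 7]
After op 3 (reverse): [7 3 0 11 6 9 8 1 2 5 10 4]
After op 4 (in_shuffle): [8 7 1 3 2 0 5 11 10 6 4 9]
After op 5 (cut(11)): [9 8 7 1 3 2 0 5 11 10 6 4]
After op 6 (cut(4)): [3 2 0 5 11 10 6 4 9 8 7 1]
Position 3: card 5.

Answer: 5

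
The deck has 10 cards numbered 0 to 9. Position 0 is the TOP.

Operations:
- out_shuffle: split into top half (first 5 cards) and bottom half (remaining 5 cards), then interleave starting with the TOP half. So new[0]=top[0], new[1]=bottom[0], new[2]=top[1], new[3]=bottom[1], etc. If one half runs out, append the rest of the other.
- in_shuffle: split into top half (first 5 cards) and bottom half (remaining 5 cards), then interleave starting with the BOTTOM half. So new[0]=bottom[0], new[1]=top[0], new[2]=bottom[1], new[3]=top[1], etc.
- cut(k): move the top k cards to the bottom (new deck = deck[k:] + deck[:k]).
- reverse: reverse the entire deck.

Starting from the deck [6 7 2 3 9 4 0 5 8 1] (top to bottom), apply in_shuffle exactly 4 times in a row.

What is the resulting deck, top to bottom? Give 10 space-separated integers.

Answer: 8 0 9 2 6 1 5 4 3 7

Derivation:
After op 1 (in_shuffle): [4 6 0 7 5 2 8 3 1 9]
After op 2 (in_shuffle): [2 4 8 6 3 0 1 7 9 5]
After op 3 (in_shuffle): [0 2 1 4 7 8 9 6 5 3]
After op 4 (in_shuffle): [8 0 9 2 6 1 5 4 3 7]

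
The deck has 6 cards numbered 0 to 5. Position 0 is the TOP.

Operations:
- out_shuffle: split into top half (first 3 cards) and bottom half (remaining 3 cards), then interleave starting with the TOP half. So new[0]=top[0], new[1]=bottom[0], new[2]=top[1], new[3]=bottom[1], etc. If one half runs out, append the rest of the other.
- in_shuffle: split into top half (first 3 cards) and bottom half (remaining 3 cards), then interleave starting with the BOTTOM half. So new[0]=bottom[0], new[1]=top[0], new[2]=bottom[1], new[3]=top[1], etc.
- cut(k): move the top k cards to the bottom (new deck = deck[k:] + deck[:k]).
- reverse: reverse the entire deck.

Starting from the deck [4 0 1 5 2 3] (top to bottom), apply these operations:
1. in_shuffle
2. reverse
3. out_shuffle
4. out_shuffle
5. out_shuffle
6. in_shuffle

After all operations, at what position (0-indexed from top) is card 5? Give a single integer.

Answer: 4

Derivation:
After op 1 (in_shuffle): [5 4 2 0 3 1]
After op 2 (reverse): [1 3 0 2 4 5]
After op 3 (out_shuffle): [1 2 3 4 0 5]
After op 4 (out_shuffle): [1 4 2 0 3 5]
After op 5 (out_shuffle): [1 0 4 3 2 5]
After op 6 (in_shuffle): [3 1 2 0 5 4]
Card 5 is at position 4.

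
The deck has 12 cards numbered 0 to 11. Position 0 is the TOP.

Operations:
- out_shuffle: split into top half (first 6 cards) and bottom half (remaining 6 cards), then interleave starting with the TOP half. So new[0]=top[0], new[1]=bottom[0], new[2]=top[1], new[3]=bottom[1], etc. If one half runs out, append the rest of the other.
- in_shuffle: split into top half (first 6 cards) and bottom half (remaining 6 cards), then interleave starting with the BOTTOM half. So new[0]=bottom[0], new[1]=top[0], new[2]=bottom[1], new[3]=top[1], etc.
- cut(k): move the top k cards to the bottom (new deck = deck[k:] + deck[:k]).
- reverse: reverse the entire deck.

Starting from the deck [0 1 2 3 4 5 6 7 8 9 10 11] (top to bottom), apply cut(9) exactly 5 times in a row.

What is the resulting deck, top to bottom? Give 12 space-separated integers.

Answer: 9 10 11 0 1 2 3 4 5 6 7 8

Derivation:
After op 1 (cut(9)): [9 10 11 0 1 2 3 4 5 6 7 8]
After op 2 (cut(9)): [6 7 8 9 10 11 0 1 2 3 4 5]
After op 3 (cut(9)): [3 4 5 6 7 8 9 10 11 0 1 2]
After op 4 (cut(9)): [0 1 2 3 4 5 6 7 8 9 10 11]
After op 5 (cut(9)): [9 10 11 0 1 2 3 4 5 6 7 8]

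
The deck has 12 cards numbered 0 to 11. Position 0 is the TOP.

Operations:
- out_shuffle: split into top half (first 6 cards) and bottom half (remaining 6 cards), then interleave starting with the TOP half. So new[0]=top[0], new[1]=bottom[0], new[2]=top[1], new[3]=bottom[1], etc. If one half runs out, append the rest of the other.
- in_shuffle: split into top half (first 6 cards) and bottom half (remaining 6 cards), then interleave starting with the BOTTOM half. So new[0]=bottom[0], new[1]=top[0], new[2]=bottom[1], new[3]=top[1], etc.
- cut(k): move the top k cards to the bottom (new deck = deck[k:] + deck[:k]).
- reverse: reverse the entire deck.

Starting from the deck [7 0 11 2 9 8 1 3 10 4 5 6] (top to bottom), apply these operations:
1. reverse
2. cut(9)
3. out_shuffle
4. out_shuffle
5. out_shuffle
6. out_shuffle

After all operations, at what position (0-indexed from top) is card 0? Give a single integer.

Answer: 5

Derivation:
After op 1 (reverse): [6 5 4 10 3 1 8 9 2 11 0 7]
After op 2 (cut(9)): [11 0 7 6 5 4 10 3 1 8 9 2]
After op 3 (out_shuffle): [11 10 0 3 7 1 6 8 5 9 4 2]
After op 4 (out_shuffle): [11 6 10 8 0 5 3 9 7 4 1 2]
After op 5 (out_shuffle): [11 3 6 9 10 7 8 4 0 1 5 2]
After op 6 (out_shuffle): [11 8 3 4 6 0 9 1 10 5 7 2]
Card 0 is at position 5.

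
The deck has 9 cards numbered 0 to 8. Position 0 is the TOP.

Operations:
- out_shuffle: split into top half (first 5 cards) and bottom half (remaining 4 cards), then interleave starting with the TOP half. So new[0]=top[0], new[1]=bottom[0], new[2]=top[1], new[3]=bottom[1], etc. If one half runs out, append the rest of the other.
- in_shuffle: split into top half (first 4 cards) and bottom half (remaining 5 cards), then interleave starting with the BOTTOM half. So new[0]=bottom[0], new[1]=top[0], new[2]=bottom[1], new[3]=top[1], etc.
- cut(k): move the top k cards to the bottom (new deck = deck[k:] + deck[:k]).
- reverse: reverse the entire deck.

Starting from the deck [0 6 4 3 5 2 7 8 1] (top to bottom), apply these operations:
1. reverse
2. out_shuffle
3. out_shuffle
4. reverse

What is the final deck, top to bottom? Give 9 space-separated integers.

After op 1 (reverse): [1 8 7 2 5 3 4 6 0]
After op 2 (out_shuffle): [1 3 8 4 7 6 2 0 5]
After op 3 (out_shuffle): [1 6 3 2 8 0 4 5 7]
After op 4 (reverse): [7 5 4 0 8 2 3 6 1]

Answer: 7 5 4 0 8 2 3 6 1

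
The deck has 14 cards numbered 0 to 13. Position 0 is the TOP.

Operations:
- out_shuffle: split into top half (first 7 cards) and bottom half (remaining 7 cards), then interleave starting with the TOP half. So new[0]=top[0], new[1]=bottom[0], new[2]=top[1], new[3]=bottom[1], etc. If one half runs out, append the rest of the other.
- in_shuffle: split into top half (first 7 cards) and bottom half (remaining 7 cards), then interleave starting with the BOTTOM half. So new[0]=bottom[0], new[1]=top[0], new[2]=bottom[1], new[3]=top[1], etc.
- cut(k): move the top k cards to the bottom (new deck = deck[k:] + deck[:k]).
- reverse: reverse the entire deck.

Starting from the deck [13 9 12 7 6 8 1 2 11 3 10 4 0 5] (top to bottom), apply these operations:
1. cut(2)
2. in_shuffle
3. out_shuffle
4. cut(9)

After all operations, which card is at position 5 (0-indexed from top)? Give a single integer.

Answer: 3

Derivation:
After op 1 (cut(2)): [12 7 6 8 1 2 11 3 10 4 0 5 13 9]
After op 2 (in_shuffle): [3 12 10 7 4 6 0 8 5 1 13 2 9 11]
After op 3 (out_shuffle): [3 8 12 5 10 1 7 13 4 2 6 9 0 11]
After op 4 (cut(9)): [2 6 9 0 11 3 8 12 5 10 1 7 13 4]
Position 5: card 3.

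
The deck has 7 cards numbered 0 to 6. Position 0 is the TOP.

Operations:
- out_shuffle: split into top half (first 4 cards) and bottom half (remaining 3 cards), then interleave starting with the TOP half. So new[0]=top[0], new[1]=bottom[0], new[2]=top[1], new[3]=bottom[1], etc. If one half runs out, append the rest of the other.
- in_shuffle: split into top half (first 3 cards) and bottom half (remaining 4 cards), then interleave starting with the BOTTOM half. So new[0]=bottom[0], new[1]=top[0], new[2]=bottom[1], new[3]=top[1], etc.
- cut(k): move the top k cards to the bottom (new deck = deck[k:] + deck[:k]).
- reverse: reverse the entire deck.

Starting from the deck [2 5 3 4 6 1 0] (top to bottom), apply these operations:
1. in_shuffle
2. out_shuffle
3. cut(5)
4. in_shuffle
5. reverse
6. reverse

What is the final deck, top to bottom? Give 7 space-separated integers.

Answer: 1 0 2 5 3 4 6

Derivation:
After op 1 (in_shuffle): [4 2 6 5 1 3 0]
After op 2 (out_shuffle): [4 1 2 3 6 0 5]
After op 3 (cut(5)): [0 5 4 1 2 3 6]
After op 4 (in_shuffle): [1 0 2 5 3 4 6]
After op 5 (reverse): [6 4 3 5 2 0 1]
After op 6 (reverse): [1 0 2 5 3 4 6]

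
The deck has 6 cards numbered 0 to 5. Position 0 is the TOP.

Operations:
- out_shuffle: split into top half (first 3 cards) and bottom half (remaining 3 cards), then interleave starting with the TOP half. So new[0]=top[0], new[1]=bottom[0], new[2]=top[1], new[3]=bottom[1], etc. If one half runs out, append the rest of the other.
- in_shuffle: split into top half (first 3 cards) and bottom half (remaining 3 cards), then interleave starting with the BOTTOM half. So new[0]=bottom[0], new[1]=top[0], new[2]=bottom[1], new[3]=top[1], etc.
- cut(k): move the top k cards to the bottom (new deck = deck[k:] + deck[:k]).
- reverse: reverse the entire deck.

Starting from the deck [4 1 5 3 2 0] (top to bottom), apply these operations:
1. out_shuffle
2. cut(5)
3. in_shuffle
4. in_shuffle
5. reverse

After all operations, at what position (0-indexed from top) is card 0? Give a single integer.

After op 1 (out_shuffle): [4 3 1 2 5 0]
After op 2 (cut(5)): [0 4 3 1 2 5]
After op 3 (in_shuffle): [1 0 2 4 5 3]
After op 4 (in_shuffle): [4 1 5 0 3 2]
After op 5 (reverse): [2 3 0 5 1 4]
Card 0 is at position 2.

Answer: 2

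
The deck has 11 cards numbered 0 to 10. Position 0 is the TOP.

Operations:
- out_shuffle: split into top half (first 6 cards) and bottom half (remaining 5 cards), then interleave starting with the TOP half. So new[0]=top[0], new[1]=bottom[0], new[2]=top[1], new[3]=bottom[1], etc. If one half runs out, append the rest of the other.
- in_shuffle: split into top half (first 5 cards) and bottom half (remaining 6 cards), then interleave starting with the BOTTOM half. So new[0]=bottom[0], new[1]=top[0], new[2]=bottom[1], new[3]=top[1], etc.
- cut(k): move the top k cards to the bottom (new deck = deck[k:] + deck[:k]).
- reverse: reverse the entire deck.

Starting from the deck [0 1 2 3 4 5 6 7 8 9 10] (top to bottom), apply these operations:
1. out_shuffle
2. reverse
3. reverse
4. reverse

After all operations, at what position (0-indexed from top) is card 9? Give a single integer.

Answer: 3

Derivation:
After op 1 (out_shuffle): [0 6 1 7 2 8 3 9 4 10 5]
After op 2 (reverse): [5 10 4 9 3 8 2 7 1 6 0]
After op 3 (reverse): [0 6 1 7 2 8 3 9 4 10 5]
After op 4 (reverse): [5 10 4 9 3 8 2 7 1 6 0]
Card 9 is at position 3.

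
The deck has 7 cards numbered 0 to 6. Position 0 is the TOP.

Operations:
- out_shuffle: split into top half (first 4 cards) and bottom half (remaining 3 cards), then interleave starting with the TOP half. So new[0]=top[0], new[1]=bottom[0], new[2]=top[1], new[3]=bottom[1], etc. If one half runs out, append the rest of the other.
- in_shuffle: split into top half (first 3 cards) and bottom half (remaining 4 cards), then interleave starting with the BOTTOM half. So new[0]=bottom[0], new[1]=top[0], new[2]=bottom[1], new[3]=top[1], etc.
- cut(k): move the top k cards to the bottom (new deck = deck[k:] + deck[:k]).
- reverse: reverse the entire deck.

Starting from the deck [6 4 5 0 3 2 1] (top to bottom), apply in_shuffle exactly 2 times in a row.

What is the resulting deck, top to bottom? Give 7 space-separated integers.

After op 1 (in_shuffle): [0 6 3 4 2 5 1]
After op 2 (in_shuffle): [4 0 2 6 5 3 1]

Answer: 4 0 2 6 5 3 1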